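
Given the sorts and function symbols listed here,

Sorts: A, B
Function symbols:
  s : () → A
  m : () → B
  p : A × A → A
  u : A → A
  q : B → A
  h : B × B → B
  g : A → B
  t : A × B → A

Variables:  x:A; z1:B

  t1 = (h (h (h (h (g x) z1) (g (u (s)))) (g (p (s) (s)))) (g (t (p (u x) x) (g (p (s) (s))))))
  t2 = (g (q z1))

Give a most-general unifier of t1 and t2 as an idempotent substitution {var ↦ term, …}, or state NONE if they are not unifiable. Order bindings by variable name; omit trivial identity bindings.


NONE (not unifiable)

head clash or occurs-check failure — not unifiable


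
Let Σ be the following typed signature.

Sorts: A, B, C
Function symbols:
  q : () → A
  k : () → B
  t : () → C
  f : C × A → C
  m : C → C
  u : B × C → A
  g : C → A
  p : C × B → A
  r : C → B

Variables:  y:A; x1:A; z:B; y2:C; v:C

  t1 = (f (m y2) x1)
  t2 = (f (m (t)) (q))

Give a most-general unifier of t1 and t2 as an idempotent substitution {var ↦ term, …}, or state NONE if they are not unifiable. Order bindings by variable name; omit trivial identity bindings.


{x1 ↦ (q), y2 ↦ (t)}


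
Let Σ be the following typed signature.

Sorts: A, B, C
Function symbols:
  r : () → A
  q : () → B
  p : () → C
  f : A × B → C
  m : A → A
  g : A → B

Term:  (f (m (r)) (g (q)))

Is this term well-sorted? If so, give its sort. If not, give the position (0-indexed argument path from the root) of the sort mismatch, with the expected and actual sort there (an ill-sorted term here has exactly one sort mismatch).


    (r) : A
  (m (r)) : A
    (q) : B
  (g (q)) : ✗ arg 0 at [1, 0] has sort B, expected A

ill-sorted at position [1, 0]: expected A, got B


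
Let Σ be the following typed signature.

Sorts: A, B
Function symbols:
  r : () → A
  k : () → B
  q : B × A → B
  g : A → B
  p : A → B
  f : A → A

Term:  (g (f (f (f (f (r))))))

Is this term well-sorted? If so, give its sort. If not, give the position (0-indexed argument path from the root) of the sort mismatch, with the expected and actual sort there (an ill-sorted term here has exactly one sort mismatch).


          (r) : A
        (f (r)) : A
      (f (f (r))) : A
    (f (f (f (r)))) : A
  (f (f (f (f (r))))) : A
(g (f (f (f (f (r)))))) : B

well-sorted; sort = B


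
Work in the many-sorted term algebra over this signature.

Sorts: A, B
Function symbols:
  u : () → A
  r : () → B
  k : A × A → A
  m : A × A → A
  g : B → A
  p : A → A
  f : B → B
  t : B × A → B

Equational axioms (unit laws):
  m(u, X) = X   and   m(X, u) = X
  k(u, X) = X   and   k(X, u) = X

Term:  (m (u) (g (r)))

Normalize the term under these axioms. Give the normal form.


normal form = (g (r))

1. (m (u) (g (r)))  →  (g (r))


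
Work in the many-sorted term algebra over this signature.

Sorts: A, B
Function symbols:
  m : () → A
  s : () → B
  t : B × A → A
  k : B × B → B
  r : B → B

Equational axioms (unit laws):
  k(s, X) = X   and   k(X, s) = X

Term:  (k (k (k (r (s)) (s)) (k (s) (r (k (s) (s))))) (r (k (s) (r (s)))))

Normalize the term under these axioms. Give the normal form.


normal form = (k (k (r (s)) (r (s))) (r (r (s))))

1. (k (k (k (r (s)) (s)) (k (s) (r (k (s) (s))))) (r (k (s) (r (s)))))  →  (k (k (r (s)) (k (s) (r (k (s) (s))))) (r (k (s) (r (s)))))
2. (k (k (r (s)) (k (s) (r (k (s) (s))))) (r (k (s) (r (s)))))  →  (k (k (r (s)) (r (k (s) (s)))) (r (k (s) (r (s)))))
3. (k (k (r (s)) (r (k (s) (s)))) (r (k (s) (r (s)))))  →  (k (k (r (s)) (r (s))) (r (k (s) (r (s)))))
4. (k (k (r (s)) (r (s))) (r (k (s) (r (s)))))  →  (k (k (r (s)) (r (s))) (r (r (s))))


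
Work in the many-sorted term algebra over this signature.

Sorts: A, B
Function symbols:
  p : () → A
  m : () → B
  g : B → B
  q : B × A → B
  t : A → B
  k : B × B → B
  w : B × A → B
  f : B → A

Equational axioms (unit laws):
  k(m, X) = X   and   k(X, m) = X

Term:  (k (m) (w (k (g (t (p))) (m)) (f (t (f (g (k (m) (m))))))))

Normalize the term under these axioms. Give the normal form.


1. (k (m) (w (k (g (t (p))) (m)) (f (t (f (g (k (m) (m))))))))  →  (w (k (g (t (p))) (m)) (f (t (f (g (k (m) (m)))))))
2. (w (k (g (t (p))) (m)) (f (t (f (g (k (m) (m)))))))  →  (w (g (t (p))) (f (t (f (g (k (m) (m)))))))
3. (w (g (t (p))) (f (t (f (g (k (m) (m)))))))  →  (w (g (t (p))) (f (t (f (g (m))))))

normal form = (w (g (t (p))) (f (t (f (g (m))))))


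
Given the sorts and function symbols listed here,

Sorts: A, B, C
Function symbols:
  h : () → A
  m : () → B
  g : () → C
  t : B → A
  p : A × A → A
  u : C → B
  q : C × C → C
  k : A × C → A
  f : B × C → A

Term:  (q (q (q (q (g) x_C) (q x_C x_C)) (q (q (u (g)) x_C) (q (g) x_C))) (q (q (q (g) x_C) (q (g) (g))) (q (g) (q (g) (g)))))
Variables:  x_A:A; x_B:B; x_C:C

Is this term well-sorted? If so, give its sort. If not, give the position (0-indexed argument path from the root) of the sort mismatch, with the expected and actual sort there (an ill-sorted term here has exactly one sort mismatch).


ill-sorted at position [0, 1, 0, 0]: expected C, got B

        (g) : C
        x_C : C
      (q (g) x_C) : C
        x_C : C
        x_C : C
      (q x_C x_C) : C
    (q (q (g) x_C) (q x_C x_C)) : C
          (g) : C
        (u (g)) : B
        x_C : C
      (q (u (g)) x_C) : ✗ arg 0 at [0, 1, 0, 0] has sort B, expected C
        (g) : C
        x_C : C
      (q (g) x_C) : C
        (g) : C
        x_C : C
      (q (g) x_C) : C
        (g) : C
        (g) : C
      (q (g) (g)) : C
    (q (q (g) x_C) (q (g) (g))) : C
      (g) : C
        (g) : C
        (g) : C
      (q (g) (g)) : C
    (q (g) (q (g) (g))) : C
  (q (q (q (g) x_C) (q (g) (g))) (q (g) (q (g) (g)))) : C


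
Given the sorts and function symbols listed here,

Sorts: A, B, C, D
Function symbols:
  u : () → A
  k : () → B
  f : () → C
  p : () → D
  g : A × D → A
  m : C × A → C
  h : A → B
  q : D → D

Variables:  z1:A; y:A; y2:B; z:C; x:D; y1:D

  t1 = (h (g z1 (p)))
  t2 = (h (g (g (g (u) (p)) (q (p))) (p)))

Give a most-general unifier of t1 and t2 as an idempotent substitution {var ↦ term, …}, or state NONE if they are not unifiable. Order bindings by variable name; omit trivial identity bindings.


{z1 ↦ (g (g (u) (p)) (q (p)))}


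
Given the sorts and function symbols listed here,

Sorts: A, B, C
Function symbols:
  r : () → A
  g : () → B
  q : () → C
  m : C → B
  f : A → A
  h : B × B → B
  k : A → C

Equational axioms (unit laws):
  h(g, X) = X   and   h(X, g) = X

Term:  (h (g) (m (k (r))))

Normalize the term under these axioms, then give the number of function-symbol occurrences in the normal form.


size = 3

1. (h (g) (m (k (r))))  →  (m (k (r)))
normal form: (m (k (r)))


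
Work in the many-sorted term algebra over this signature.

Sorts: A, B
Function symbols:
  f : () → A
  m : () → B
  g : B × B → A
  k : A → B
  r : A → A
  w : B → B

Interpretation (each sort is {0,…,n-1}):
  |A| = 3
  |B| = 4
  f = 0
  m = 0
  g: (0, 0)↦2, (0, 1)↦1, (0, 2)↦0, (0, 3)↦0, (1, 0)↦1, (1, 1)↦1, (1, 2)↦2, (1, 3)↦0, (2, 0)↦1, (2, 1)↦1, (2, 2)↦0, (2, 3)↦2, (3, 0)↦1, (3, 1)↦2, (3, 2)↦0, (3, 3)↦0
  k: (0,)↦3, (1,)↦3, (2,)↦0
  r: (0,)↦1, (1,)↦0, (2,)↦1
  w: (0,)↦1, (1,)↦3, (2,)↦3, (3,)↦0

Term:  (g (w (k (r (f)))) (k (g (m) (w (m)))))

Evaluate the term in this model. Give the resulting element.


value = 0

  f = 0
  (r (f)) = r(0,) = 1
  (k (r (f))) = k(1,) = 3
  (w (k (r (f)))) = w(3,) = 0
  m = 0
  m = 0
  (w (m)) = w(0,) = 1
  (g (m) (w (m))) = g(0, 1) = 1
  (k (g (m) (w (m)))) = k(1,) = 3
  (g (w (k (r (f)))) (k (g (m) (w (m))))) = g(0, 3) = 0


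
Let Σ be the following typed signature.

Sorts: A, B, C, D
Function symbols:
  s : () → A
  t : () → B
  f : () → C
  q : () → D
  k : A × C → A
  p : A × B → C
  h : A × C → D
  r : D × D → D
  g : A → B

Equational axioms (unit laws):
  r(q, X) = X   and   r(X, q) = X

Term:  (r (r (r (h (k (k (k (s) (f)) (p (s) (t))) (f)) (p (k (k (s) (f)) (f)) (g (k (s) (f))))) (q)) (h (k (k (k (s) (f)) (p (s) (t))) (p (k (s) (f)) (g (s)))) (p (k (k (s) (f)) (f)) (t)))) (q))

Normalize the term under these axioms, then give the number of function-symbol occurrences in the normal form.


1. (r (r (r (h (k (k (k (s) (f)) (p (s) (t))) (f)) (p (k (k (s) (f)) (f)) (g (k (s) (f))))) (q)) (h (k (k (k (s) (f)) (p (s) (t))) (p (k (s) (f)) (g (s)))) (p (k (k (s) (f)) (f)) (t)))) (q))  →  (r (r (h (k (k (k (s) (f)) (p (s) (t))) (f)) (p (k (k (s) (f)) (f)) (g (k (s) (f))))) (q)) (h (k (k (k (s) (f)) (p (s) (t))) (p (k (s) (f)) (g (s)))) (p (k (k (s) (f)) (f)) (t))))
2. (r (r (h (k (k (k (s) (f)) (p (s) (t))) (f)) (p (k (k (s) (f)) (f)) (g (k (s) (f))))) (q)) (h (k (k (k (s) (f)) (p (s) (t))) (p (k (s) (f)) (g (s)))) (p (k (k (s) (f)) (f)) (t))))  →  (r (h (k (k (k (s) (f)) (p (s) (t))) (f)) (p (k (k (s) (f)) (f)) (g (k (s) (f))))) (h (k (k (k (s) (f)) (p (s) (t))) (p (k (s) (f)) (g (s)))) (p (k (k (s) (f)) (f)) (t))))
normal form: (r (h (k (k (k (s) (f)) (p (s) (t))) (f)) (p (k (k (s) (f)) (f)) (g (k (s) (f))))) (h (k (k (k (s) (f)) (p (s) (t))) (p (k (s) (f)) (g (s)))) (p (k (k (s) (f)) (f)) (t))))

size = 43


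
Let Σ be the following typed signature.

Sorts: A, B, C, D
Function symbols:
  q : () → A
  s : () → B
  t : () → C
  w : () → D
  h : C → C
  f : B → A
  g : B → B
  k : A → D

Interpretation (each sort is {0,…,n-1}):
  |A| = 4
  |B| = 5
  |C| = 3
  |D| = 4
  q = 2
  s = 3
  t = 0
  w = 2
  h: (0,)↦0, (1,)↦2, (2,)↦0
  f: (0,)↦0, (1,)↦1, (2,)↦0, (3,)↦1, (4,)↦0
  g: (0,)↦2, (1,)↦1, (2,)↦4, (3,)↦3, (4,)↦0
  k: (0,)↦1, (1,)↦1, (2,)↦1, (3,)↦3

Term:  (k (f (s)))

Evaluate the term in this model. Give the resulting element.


  s = 3
  (f (s)) = f(3,) = 1
  (k (f (s))) = k(1,) = 1

value = 1


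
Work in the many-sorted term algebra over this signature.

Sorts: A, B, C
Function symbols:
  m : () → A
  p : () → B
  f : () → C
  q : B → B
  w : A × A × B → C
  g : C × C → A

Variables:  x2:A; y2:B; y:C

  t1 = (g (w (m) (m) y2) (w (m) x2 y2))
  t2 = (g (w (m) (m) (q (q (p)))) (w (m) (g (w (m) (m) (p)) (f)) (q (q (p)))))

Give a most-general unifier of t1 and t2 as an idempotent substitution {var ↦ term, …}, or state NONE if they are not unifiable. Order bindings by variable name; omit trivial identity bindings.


{x2 ↦ (g (w (m) (m) (p)) (f)), y2 ↦ (q (q (p)))}


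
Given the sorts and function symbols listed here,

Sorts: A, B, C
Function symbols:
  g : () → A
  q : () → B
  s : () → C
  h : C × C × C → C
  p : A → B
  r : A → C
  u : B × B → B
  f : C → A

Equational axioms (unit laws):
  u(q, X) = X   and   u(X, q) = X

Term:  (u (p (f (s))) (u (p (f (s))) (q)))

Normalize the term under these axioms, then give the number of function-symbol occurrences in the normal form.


1. (u (p (f (s))) (u (p (f (s))) (q)))  →  (u (p (f (s))) (p (f (s))))
normal form: (u (p (f (s))) (p (f (s))))

size = 7


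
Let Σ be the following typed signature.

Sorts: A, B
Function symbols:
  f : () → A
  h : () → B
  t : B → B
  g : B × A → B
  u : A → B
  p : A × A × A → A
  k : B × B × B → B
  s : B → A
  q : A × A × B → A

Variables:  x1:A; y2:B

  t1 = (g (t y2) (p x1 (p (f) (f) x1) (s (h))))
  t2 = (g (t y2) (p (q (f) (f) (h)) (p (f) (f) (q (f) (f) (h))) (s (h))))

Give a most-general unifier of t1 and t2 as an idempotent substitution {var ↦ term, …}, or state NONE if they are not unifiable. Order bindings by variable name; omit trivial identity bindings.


{x1 ↦ (q (f) (f) (h))}


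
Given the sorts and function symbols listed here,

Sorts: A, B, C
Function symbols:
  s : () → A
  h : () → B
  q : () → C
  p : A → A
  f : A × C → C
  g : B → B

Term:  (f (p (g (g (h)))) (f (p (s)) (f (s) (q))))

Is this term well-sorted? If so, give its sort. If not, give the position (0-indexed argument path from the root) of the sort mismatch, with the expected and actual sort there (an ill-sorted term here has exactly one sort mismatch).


ill-sorted at position [0, 0]: expected A, got B

        (h) : B
      (g (h)) : B
    (g (g (h))) : B
  (p (g (g (h)))) : ✗ arg 0 at [0, 0] has sort B, expected A
      (s) : A
    (p (s)) : A
      (s) : A
      (q) : C
    (f (s) (q)) : C
  (f (p (s)) (f (s) (q))) : C


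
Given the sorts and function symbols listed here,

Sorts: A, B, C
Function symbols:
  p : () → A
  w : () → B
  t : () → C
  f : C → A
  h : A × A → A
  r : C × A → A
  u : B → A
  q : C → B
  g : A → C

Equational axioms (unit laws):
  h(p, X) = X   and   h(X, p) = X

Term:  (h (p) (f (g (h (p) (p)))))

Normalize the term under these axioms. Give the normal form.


normal form = (f (g (p)))

1. (h (p) (f (g (h (p) (p)))))  →  (f (g (h (p) (p))))
2. (f (g (h (p) (p))))  →  (f (g (p)))


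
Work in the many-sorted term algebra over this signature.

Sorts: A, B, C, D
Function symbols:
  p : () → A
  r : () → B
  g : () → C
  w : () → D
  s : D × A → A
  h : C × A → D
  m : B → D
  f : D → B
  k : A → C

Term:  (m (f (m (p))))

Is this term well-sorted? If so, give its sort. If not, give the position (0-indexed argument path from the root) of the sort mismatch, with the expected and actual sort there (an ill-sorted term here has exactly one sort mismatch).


ill-sorted at position [0, 0, 0]: expected B, got A

      (p) : A
    (m (p)) : ✗ arg 0 at [0, 0, 0] has sort A, expected B


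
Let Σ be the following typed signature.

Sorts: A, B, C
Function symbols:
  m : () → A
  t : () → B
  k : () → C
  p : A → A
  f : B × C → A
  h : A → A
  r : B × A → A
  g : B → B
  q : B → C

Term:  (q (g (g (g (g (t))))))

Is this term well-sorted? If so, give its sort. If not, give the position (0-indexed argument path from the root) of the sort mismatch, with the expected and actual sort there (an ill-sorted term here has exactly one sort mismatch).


well-sorted; sort = C

          (t) : B
        (g (t)) : B
      (g (g (t))) : B
    (g (g (g (t)))) : B
  (g (g (g (g (t))))) : B
(q (g (g (g (g (t)))))) : C


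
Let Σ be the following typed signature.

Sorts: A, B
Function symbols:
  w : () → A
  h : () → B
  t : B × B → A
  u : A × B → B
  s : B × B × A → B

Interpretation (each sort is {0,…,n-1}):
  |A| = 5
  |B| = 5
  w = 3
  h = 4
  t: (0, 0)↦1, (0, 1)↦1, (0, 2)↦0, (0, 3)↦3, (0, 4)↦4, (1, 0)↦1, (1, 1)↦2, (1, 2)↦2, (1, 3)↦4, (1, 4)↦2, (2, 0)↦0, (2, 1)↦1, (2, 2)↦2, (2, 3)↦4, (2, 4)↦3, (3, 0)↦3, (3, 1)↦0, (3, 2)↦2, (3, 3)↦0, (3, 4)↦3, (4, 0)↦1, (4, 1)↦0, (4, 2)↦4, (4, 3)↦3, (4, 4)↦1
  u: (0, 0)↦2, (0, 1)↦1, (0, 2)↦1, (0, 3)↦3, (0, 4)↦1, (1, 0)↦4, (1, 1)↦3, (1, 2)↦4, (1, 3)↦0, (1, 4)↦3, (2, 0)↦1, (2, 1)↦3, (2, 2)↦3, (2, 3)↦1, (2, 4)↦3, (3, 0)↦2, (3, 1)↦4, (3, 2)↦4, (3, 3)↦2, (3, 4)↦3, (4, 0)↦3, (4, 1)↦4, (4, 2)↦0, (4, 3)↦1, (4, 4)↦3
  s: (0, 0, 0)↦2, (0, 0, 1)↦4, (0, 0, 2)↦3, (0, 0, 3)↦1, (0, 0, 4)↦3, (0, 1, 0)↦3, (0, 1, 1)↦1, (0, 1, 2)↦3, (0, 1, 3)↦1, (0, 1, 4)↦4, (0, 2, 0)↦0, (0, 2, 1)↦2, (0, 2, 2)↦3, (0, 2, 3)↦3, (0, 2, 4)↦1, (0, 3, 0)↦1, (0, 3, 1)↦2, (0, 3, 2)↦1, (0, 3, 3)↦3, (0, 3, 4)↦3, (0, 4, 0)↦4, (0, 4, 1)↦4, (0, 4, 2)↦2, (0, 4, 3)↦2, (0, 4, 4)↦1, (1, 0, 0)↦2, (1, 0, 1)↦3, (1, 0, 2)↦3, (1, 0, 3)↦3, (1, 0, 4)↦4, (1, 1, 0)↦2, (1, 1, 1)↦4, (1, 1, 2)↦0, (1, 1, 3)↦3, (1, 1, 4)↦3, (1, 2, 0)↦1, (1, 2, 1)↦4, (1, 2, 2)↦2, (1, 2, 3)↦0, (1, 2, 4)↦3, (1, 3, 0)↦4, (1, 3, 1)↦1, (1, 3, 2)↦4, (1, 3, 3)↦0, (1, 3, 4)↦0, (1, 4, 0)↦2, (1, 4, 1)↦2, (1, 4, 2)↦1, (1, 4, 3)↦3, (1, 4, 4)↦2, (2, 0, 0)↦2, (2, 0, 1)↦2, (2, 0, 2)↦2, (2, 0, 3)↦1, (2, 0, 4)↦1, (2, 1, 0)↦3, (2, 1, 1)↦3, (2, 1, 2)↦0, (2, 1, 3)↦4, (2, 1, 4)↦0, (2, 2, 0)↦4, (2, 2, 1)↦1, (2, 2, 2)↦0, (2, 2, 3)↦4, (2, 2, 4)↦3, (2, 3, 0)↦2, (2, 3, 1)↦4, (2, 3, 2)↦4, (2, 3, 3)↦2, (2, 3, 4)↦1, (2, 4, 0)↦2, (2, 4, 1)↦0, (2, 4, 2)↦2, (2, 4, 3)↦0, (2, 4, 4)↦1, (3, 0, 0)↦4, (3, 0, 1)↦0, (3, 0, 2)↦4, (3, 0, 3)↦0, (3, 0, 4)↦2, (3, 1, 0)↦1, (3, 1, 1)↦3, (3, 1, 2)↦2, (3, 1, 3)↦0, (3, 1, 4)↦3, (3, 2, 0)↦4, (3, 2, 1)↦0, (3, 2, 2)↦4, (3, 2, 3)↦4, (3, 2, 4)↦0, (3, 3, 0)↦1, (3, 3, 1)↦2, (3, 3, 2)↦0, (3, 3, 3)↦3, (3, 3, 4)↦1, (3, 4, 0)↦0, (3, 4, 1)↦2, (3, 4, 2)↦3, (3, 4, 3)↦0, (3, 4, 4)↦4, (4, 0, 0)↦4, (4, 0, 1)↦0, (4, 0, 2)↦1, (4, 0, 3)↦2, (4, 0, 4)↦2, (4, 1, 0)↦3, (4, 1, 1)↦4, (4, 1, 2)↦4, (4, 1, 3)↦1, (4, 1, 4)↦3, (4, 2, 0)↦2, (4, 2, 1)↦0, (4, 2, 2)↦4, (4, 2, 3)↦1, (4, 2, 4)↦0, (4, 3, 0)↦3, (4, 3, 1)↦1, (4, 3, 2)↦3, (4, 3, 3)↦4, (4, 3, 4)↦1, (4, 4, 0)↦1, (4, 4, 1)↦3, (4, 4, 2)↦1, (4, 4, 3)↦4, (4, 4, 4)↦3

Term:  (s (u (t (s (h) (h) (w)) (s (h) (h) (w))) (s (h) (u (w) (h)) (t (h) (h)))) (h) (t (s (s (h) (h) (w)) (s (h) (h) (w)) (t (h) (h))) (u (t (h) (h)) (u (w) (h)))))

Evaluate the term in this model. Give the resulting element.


value = 0

  h = 4
  h = 4
  w = 3
  (s (h) (h) (w)) = s(4, 4, 3) = 4
  h = 4
  h = 4
  w = 3
  (s (h) (h) (w)) = s(4, 4, 3) = 4
  (t (s (h) (h) (w)) (s (h) (h) (w))) = t(4, 4) = 1
  h = 4
  w = 3
  h = 4
  (u (w) (h)) = u(3, 4) = 3
  h = 4
  h = 4
  (t (h) (h)) = t(4, 4) = 1
  (s (h) (u (w) (h)) (t (h) (h))) = s(4, 3, 1) = 1
  (u (t (s (h) (h) (w)) (s (h) (h) (w))) (s (h) (u (w) (h)) (t (h) (h)))) = u(1, 1) = 3
  h = 4
  h = 4
  h = 4
  w = 3
  (s (h) (h) (w)) = s(4, 4, 3) = 4
  h = 4
  h = 4
  w = 3
  (s (h) (h) (w)) = s(4, 4, 3) = 4
  h = 4
  h = 4
  (t (h) (h)) = t(4, 4) = 1
  (s (s (h) (h) (w)) (s (h) (h) (w)) (t (h) (h))) = s(4, 4, 1) = 3
  h = 4
  h = 4
  (t (h) (h)) = t(4, 4) = 1
  w = 3
  h = 4
  (u (w) (h)) = u(3, 4) = 3
  (u (t (h) (h)) (u (w) (h))) = u(1, 3) = 0
  (t (s (s (h) (h) (w)) (s (h) (h) (w)) (t (h) (h))) (u (t (h) (h)) (u (w) (h)))) = t(3, 0) = 3
  (s (u (t (s (h) (h) (w)) (s (h) (h) (w))) (s (h) (u (w) (h)) (t (h) (h)))) (h) (t (s (s (h) (h) (w)) (s (h) (h) (w)) (t (h) (h))) (u (t (h) (h)) (u (w) (h))))) = s(3, 4, 3) = 0


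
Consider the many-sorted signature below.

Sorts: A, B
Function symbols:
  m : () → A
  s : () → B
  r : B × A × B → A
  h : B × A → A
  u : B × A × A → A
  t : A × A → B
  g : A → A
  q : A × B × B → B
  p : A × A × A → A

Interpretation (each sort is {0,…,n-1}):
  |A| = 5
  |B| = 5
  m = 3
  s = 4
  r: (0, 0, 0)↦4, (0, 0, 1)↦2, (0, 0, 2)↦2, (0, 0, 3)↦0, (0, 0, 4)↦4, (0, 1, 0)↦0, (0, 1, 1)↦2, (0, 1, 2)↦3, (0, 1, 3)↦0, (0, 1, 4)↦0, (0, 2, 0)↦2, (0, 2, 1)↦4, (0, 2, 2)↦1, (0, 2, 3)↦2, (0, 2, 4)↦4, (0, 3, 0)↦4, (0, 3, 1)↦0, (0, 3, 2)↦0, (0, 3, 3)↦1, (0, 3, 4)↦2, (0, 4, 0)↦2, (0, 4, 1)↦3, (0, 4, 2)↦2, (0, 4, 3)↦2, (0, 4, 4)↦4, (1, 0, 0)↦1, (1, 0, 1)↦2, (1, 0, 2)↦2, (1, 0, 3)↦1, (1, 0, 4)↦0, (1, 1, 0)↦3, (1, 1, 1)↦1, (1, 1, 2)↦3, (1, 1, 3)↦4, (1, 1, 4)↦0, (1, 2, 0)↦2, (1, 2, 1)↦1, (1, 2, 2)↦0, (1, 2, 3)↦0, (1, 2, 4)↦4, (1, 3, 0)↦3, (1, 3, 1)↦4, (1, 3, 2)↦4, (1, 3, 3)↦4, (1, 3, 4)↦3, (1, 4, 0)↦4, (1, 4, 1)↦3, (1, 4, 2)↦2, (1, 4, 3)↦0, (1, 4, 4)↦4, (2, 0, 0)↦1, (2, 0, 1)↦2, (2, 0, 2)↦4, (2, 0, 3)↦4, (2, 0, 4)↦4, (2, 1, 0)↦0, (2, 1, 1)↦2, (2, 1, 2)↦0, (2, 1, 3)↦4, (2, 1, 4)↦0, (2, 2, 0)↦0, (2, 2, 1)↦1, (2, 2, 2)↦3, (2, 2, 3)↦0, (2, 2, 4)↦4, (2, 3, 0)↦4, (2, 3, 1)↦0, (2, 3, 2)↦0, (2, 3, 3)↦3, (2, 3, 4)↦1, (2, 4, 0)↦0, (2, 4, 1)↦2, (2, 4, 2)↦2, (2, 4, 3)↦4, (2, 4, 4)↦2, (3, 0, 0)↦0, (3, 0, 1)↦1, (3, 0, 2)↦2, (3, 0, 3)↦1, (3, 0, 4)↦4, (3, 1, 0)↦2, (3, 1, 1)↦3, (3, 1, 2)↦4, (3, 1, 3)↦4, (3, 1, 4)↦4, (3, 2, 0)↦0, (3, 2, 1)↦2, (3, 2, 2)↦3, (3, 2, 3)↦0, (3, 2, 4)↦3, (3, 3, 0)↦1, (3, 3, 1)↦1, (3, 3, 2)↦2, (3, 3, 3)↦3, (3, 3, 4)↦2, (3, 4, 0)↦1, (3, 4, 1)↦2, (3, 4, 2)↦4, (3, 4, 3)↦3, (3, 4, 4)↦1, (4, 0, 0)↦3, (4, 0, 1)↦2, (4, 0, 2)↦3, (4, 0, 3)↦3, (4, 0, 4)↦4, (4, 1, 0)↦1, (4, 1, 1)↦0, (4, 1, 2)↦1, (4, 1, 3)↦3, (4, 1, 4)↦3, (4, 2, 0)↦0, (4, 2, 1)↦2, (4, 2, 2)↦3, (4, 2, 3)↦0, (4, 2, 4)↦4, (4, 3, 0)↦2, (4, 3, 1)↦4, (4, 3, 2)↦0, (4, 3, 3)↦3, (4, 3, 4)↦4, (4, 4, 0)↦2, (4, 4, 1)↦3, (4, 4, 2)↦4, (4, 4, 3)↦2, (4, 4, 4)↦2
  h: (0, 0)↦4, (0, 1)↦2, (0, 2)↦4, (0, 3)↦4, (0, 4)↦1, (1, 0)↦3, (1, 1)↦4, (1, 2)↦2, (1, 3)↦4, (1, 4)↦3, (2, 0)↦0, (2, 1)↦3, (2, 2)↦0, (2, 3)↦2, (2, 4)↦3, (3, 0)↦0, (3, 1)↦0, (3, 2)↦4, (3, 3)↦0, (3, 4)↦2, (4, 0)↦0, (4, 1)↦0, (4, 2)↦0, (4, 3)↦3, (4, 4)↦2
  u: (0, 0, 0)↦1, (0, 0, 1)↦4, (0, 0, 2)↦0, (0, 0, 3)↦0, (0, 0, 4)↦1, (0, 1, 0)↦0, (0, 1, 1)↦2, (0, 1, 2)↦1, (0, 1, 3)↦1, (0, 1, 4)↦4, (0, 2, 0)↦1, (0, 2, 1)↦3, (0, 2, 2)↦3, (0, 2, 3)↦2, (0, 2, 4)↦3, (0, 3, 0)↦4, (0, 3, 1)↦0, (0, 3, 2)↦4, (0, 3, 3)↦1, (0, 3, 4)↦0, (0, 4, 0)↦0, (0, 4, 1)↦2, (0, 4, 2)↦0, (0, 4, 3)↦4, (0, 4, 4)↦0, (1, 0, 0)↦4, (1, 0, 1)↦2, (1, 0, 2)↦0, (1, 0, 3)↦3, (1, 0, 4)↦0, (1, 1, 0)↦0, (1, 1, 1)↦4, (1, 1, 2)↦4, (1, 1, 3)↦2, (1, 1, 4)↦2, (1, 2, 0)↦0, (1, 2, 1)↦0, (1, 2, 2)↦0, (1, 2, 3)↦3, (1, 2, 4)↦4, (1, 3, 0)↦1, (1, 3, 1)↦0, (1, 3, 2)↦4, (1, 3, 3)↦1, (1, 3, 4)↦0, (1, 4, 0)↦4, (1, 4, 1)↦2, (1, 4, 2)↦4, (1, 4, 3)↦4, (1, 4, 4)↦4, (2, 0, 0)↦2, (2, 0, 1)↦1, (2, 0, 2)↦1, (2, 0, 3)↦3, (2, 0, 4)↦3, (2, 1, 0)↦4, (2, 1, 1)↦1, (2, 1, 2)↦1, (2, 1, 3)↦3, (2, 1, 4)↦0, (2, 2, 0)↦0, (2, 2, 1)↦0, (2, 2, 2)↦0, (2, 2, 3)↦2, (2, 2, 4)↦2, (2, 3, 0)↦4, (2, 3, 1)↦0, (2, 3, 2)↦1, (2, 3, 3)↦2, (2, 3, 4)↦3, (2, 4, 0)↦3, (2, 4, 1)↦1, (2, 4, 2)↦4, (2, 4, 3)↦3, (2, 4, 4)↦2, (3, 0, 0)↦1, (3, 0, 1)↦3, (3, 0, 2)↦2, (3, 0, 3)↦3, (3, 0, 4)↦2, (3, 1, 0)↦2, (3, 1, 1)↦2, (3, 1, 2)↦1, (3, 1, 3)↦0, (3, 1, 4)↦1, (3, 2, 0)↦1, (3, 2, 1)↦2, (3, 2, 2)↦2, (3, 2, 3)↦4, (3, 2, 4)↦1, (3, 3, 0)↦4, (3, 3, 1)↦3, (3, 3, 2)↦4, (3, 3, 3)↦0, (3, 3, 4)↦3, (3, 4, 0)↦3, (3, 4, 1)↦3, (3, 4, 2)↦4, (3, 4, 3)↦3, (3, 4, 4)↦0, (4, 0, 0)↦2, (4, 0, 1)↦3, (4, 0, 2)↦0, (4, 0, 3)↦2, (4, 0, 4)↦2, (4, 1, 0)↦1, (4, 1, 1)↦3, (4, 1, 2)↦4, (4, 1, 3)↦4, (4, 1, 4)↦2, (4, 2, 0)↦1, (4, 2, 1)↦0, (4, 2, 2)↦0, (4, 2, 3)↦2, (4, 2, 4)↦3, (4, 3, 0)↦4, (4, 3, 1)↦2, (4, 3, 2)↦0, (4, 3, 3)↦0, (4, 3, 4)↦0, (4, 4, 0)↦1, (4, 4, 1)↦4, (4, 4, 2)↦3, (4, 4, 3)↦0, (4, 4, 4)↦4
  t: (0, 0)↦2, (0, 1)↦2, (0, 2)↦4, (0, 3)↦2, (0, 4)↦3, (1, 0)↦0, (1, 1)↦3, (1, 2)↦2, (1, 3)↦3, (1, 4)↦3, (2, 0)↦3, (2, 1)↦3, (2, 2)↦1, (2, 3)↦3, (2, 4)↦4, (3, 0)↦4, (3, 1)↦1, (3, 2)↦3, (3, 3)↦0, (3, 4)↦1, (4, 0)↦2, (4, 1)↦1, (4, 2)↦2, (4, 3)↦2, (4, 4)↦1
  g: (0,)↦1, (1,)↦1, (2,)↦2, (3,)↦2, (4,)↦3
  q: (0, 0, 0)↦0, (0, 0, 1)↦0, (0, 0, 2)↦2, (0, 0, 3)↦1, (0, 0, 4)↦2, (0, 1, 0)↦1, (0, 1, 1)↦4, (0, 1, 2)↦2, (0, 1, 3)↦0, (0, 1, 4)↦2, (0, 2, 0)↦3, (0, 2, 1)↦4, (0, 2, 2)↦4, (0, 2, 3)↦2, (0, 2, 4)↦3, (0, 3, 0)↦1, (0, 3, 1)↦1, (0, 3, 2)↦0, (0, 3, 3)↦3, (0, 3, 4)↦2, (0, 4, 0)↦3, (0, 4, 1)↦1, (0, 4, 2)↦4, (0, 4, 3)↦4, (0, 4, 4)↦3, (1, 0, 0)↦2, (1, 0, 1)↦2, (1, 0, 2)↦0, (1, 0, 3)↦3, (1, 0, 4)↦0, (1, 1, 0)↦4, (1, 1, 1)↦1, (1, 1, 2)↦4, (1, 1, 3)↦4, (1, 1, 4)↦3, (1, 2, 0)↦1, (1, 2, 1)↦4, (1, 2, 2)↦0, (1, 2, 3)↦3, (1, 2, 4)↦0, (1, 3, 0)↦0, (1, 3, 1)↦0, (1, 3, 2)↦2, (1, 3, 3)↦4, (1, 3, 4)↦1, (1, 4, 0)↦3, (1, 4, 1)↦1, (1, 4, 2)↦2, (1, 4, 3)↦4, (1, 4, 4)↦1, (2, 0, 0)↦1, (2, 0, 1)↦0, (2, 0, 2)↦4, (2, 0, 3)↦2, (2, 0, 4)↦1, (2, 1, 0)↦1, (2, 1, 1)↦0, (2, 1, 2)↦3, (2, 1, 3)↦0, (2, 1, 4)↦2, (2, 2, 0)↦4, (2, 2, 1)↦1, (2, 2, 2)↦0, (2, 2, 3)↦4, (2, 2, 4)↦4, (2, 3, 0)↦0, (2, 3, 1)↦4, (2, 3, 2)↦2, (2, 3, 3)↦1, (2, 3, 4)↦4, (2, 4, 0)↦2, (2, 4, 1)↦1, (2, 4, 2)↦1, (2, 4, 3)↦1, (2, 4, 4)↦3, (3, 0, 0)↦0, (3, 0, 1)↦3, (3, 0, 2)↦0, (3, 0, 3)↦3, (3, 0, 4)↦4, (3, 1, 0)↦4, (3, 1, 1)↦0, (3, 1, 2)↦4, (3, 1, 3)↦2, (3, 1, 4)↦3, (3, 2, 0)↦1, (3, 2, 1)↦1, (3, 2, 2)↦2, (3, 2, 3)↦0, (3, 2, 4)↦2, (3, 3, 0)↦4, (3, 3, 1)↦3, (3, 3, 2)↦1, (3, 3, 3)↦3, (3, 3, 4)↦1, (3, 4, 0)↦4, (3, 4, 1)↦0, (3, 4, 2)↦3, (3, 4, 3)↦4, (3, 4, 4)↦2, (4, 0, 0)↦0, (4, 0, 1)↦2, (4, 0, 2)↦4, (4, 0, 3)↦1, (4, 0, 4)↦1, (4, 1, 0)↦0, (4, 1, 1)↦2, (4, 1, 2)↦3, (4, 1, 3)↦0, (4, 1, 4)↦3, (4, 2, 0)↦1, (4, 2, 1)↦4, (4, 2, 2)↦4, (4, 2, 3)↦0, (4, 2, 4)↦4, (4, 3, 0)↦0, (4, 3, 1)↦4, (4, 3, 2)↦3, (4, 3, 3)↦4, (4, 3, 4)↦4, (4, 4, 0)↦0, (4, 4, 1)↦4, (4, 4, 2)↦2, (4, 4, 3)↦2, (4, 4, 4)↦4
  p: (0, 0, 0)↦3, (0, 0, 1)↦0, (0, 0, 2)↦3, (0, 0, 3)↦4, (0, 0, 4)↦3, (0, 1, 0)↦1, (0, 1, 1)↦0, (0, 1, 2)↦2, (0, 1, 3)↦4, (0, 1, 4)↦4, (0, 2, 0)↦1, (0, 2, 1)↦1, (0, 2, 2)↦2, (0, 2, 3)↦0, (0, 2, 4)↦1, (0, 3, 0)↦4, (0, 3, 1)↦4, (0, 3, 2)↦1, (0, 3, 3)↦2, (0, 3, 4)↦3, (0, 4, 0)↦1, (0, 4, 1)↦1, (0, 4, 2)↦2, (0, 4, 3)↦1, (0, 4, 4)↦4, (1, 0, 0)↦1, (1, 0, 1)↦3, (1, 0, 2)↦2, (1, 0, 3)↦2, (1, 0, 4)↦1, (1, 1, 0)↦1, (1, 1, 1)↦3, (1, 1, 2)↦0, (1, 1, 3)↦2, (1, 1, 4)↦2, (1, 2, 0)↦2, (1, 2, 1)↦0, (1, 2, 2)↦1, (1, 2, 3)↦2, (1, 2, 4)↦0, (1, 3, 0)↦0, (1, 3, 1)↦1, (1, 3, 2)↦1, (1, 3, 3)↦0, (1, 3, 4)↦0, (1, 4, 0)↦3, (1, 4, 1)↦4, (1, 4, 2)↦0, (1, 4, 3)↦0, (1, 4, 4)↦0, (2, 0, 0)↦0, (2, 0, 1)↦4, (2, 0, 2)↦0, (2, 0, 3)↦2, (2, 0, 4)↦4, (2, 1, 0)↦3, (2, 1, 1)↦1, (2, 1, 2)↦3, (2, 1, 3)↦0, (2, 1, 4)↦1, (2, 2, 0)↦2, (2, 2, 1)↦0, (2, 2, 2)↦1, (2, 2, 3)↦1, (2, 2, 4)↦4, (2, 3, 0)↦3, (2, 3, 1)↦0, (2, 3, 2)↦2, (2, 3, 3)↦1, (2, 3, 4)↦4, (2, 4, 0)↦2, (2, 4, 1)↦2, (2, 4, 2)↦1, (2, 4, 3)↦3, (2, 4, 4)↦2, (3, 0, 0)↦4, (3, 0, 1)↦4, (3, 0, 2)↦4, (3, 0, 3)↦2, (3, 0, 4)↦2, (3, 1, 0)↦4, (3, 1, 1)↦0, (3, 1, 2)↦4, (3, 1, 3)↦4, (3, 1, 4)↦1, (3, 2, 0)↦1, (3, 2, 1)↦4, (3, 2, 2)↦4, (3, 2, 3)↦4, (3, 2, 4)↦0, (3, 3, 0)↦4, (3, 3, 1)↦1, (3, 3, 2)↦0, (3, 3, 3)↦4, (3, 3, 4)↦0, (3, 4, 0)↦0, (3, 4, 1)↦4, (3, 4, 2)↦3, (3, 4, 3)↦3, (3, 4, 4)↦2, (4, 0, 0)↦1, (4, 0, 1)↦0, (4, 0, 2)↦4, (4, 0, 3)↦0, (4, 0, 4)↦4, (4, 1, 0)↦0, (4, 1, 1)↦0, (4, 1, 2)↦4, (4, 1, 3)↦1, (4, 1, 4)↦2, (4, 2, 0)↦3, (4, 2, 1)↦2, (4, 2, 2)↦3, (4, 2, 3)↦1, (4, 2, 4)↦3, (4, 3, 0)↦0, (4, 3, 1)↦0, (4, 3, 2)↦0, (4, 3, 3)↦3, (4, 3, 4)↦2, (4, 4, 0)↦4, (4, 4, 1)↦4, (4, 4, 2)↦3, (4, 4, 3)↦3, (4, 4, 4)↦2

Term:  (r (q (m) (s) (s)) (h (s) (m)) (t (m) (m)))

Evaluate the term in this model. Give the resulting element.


  m = 3
  s = 4
  s = 4
  (q (m) (s) (s)) = q(3, 4, 4) = 2
  s = 4
  m = 3
  (h (s) (m)) = h(4, 3) = 3
  m = 3
  m = 3
  (t (m) (m)) = t(3, 3) = 0
  (r (q (m) (s) (s)) (h (s) (m)) (t (m) (m))) = r(2, 3, 0) = 4

value = 4


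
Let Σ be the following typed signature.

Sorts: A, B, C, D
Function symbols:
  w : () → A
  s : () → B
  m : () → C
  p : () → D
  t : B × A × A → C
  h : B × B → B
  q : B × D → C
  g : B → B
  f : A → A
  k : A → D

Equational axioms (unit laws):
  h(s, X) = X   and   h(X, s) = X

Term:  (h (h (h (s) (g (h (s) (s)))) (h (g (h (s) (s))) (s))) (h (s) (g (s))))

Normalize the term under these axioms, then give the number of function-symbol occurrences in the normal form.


size = 8

1. (h (h (h (s) (g (h (s) (s)))) (h (g (h (s) (s))) (s))) (h (s) (g (s))))  →  (h (h (g (h (s) (s))) (h (g (h (s) (s))) (s))) (h (s) (g (s))))
2. (h (h (g (h (s) (s))) (h (g (h (s) (s))) (s))) (h (s) (g (s))))  →  (h (h (g (s)) (h (g (h (s) (s))) (s))) (h (s) (g (s))))
3. (h (h (g (s)) (h (g (h (s) (s))) (s))) (h (s) (g (s))))  →  (h (h (g (s)) (g (h (s) (s)))) (h (s) (g (s))))
4. (h (h (g (s)) (g (h (s) (s)))) (h (s) (g (s))))  →  (h (h (g (s)) (g (s))) (h (s) (g (s))))
5. (h (h (g (s)) (g (s))) (h (s) (g (s))))  →  (h (h (g (s)) (g (s))) (g (s)))
normal form: (h (h (g (s)) (g (s))) (g (s)))


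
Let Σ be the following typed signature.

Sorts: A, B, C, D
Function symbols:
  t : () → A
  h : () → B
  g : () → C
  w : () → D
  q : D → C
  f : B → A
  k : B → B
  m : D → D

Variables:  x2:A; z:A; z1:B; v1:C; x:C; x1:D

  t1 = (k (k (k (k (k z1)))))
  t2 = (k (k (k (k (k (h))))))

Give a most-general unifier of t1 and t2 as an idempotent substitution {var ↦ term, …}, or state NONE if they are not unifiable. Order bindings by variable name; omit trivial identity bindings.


{z1 ↦ (h)}


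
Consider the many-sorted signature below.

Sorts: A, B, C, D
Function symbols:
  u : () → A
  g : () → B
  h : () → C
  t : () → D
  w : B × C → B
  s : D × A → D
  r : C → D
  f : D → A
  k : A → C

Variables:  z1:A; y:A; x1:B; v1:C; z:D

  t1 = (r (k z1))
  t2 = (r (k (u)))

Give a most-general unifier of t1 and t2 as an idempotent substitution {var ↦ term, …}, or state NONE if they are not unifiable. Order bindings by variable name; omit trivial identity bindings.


{z1 ↦ (u)}


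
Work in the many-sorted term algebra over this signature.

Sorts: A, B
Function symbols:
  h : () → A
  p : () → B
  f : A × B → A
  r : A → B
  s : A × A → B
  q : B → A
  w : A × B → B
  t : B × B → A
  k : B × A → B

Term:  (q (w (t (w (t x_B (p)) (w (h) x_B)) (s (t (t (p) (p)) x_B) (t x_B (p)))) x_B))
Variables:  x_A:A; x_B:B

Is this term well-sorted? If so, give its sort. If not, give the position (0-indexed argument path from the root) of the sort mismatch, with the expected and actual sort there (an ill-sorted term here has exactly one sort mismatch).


          x_B : B
          (p) : B
        (t x_B (p)) : A
          (h) : A
          x_B : B
        (w (h) x_B) : B
      (w (t x_B (p)) (w (h) x_B)) : B
            (p) : B
            (p) : B
          (t (p) (p)) : A
          x_B : B
        (t (t (p) (p)) x_B) : ✗ arg 0 at [0, 0, 1, 0, 0] has sort A, expected B
          x_B : B
          (p) : B
        (t x_B (p)) : A
    x_B : B

ill-sorted at position [0, 0, 1, 0, 0]: expected B, got A


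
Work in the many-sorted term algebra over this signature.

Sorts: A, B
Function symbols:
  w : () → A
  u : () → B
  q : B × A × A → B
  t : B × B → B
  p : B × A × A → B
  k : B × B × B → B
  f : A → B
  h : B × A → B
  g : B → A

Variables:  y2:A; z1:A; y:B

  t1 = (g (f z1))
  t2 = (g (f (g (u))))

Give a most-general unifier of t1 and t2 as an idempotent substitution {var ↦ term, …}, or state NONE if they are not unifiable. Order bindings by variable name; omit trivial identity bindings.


{z1 ↦ (g (u))}


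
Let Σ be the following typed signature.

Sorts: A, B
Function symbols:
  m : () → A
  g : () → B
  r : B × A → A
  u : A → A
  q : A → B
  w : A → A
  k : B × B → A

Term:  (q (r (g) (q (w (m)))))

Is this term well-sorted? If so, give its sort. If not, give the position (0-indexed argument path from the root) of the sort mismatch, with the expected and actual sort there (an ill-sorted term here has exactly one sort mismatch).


    (g) : B
        (m) : A
      (w (m)) : A
    (q (w (m))) : B
  (r (g) (q (w (m)))) : ✗ arg 1 at [0, 1] has sort B, expected A

ill-sorted at position [0, 1]: expected A, got B


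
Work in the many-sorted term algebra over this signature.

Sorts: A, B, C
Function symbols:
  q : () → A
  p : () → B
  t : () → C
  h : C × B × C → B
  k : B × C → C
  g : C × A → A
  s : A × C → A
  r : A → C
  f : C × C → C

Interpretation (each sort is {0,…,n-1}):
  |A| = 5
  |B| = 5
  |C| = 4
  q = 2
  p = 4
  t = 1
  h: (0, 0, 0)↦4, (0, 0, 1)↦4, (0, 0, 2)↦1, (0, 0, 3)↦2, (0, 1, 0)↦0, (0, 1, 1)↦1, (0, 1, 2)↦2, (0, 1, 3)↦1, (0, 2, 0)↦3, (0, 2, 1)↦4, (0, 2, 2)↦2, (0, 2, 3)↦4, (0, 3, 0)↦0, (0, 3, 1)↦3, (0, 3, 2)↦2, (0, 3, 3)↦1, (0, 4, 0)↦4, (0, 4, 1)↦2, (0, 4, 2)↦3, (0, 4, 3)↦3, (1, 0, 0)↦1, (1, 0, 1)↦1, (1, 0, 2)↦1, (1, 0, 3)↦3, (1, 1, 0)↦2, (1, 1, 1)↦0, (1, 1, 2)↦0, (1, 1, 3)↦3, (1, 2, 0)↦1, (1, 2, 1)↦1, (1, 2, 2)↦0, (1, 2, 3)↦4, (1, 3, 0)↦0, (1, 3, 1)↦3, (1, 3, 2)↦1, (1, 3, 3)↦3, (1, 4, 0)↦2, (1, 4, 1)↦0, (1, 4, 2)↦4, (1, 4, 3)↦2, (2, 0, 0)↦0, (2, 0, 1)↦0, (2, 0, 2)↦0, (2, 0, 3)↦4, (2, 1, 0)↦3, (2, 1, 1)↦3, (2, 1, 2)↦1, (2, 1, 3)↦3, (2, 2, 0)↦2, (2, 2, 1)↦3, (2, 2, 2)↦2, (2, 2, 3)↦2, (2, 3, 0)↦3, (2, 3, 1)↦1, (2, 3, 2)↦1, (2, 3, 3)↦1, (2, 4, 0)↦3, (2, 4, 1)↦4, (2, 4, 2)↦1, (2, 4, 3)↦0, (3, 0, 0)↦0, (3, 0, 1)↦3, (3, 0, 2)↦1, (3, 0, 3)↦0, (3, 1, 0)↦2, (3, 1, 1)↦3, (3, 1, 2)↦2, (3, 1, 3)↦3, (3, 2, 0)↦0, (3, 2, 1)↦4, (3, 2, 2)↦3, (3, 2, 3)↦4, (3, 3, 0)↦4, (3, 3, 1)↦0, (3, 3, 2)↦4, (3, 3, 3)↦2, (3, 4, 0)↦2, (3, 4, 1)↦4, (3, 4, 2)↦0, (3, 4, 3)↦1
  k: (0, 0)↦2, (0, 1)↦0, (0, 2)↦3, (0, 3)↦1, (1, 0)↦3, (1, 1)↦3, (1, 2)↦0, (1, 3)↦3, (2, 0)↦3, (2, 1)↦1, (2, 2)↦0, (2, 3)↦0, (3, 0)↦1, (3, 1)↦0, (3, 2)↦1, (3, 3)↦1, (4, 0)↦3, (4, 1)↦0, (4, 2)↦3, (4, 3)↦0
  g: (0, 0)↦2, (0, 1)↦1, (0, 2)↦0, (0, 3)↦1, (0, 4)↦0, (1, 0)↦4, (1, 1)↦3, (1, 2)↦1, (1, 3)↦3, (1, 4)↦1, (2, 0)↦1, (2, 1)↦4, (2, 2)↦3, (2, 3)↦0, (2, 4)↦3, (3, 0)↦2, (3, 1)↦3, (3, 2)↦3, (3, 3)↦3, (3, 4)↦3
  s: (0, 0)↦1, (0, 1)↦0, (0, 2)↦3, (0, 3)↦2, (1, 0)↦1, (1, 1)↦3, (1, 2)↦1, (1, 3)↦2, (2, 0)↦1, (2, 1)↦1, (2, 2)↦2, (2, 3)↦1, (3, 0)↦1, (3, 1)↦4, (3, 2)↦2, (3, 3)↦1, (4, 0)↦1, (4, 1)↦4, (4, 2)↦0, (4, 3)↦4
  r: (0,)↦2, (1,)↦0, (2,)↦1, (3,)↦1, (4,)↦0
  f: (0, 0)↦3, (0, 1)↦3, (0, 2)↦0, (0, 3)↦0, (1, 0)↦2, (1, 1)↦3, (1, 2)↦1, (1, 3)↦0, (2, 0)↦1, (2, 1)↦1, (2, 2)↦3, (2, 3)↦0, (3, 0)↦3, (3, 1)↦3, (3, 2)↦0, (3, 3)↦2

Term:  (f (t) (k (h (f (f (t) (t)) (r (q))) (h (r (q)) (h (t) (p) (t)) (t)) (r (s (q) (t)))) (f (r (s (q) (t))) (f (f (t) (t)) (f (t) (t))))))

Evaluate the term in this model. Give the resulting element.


  t = 1
  t = 1
  t = 1
  (f (t) (t)) = f(1, 1) = 3
  q = 2
  (r (q)) = r(2,) = 1
  (f (f (t) (t)) (r (q))) = f(3, 1) = 3
  q = 2
  (r (q)) = r(2,) = 1
  t = 1
  p = 4
  t = 1
  (h (t) (p) (t)) = h(1, 4, 1) = 0
  t = 1
  (h (r (q)) (h (t) (p) (t)) (t)) = h(1, 0, 1) = 1
  q = 2
  t = 1
  (s (q) (t)) = s(2, 1) = 1
  (r (s (q) (t))) = r(1,) = 0
  (h (f (f (t) (t)) (r (q))) (h (r (q)) (h (t) (p) (t)) (t)) (r (s (q) (t)))) = h(3, 1, 0) = 2
  q = 2
  t = 1
  (s (q) (t)) = s(2, 1) = 1
  (r (s (q) (t))) = r(1,) = 0
  t = 1
  t = 1
  (f (t) (t)) = f(1, 1) = 3
  t = 1
  t = 1
  (f (t) (t)) = f(1, 1) = 3
  (f (f (t) (t)) (f (t) (t))) = f(3, 3) = 2
  (f (r (s (q) (t))) (f (f (t) (t)) (f (t) (t)))) = f(0, 2) = 0
  (k (h (f (f (t) (t)) (r (q))) (h (r (q)) (h (t) (p) (t)) (t)) (r (s (q) (t)))) (f (r (s (q) (t))) (f (f (t) (t)) (f (t) (t))))) = k(2, 0) = 3
  (f (t) (k (h (f (f (t) (t)) (r (q))) (h (r (q)) (h (t) (p) (t)) (t)) (r (s (q) (t)))) (f (r (s (q) (t))) (f (f (t) (t)) (f (t) (t)))))) = f(1, 3) = 0

value = 0


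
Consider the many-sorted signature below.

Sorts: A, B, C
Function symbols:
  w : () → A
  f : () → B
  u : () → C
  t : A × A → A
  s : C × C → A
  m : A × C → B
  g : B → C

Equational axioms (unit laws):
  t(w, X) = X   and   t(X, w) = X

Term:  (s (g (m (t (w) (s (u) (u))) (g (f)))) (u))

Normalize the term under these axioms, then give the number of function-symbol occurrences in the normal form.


size = 9

1. (s (g (m (t (w) (s (u) (u))) (g (f)))) (u))  →  (s (g (m (s (u) (u)) (g (f)))) (u))
normal form: (s (g (m (s (u) (u)) (g (f)))) (u))


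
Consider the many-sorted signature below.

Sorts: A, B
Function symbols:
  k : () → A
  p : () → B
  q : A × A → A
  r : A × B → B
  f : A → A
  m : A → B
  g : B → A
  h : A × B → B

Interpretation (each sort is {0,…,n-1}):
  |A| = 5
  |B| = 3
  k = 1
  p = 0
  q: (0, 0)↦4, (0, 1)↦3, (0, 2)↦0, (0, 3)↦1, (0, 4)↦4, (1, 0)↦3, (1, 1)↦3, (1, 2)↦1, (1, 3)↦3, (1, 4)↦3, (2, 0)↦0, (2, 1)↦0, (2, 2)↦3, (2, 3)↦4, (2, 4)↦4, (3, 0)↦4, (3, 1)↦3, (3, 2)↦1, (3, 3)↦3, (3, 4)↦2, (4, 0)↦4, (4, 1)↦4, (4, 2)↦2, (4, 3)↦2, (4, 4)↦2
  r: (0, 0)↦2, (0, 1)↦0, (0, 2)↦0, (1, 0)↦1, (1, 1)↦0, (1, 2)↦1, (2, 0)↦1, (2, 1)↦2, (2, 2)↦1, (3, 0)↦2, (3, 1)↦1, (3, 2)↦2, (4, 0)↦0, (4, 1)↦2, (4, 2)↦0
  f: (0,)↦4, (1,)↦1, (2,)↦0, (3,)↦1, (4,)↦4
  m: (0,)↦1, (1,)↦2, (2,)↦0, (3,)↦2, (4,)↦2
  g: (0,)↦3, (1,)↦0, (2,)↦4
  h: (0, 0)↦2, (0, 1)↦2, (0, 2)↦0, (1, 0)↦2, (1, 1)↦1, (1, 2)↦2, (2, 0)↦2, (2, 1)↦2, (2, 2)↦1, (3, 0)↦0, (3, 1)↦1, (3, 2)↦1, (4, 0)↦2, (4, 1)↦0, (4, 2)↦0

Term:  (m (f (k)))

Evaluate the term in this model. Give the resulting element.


value = 2

  k = 1
  (f (k)) = f(1,) = 1
  (m (f (k))) = m(1,) = 2


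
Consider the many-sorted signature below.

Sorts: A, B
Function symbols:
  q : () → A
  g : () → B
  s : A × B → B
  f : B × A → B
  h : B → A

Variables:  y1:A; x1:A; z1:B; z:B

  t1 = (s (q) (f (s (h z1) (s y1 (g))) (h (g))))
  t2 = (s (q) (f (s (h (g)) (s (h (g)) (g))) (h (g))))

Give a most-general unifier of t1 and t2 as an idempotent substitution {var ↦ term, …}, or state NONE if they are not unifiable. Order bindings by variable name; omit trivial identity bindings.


{y1 ↦ (h (g)), z1 ↦ (g)}


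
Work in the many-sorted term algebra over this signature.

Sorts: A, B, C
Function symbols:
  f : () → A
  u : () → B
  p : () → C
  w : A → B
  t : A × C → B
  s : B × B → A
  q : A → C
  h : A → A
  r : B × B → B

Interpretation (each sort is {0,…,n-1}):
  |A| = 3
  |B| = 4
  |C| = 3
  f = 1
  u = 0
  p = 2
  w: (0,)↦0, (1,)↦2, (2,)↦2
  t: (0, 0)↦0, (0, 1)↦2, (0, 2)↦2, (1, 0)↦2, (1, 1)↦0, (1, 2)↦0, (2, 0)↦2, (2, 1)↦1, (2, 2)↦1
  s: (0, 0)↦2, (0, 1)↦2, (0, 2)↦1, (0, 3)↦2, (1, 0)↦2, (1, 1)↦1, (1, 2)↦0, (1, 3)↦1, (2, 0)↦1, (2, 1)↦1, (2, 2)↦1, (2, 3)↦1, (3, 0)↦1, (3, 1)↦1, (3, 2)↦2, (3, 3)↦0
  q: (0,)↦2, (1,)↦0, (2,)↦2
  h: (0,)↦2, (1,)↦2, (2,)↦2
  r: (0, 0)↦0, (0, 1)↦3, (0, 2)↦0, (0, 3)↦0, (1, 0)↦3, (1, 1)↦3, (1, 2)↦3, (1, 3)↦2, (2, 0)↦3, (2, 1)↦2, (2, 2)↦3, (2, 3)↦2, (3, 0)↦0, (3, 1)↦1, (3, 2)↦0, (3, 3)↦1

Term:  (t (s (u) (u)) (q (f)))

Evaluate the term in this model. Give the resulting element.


  u = 0
  u = 0
  (s (u) (u)) = s(0, 0) = 2
  f = 1
  (q (f)) = q(1,) = 0
  (t (s (u) (u)) (q (f))) = t(2, 0) = 2

value = 2


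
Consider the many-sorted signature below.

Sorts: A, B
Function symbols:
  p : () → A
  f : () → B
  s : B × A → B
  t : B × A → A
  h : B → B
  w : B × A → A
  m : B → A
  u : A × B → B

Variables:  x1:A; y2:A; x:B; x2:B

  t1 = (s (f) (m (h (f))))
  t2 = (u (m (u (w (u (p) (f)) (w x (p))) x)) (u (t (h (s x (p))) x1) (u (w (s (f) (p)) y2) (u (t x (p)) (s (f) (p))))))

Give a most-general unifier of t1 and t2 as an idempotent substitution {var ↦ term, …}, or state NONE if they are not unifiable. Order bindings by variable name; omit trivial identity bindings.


head clash or occurs-check failure — not unifiable

NONE (not unifiable)


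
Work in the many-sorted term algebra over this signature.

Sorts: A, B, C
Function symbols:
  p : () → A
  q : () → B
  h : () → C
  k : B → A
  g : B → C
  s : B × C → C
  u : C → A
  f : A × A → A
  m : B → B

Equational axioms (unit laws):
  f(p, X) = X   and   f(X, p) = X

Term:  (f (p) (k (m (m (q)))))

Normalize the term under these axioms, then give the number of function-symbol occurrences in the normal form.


size = 4

1. (f (p) (k (m (m (q)))))  →  (k (m (m (q))))
normal form: (k (m (m (q))))


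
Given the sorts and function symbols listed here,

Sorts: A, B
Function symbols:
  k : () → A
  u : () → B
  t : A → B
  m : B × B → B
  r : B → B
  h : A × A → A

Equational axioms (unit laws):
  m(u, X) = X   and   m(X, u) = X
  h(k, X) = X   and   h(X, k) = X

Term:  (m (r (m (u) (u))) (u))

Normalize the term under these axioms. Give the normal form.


1. (m (r (m (u) (u))) (u))  →  (r (m (u) (u)))
2. (r (m (u) (u)))  →  (r (u))

normal form = (r (u))
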